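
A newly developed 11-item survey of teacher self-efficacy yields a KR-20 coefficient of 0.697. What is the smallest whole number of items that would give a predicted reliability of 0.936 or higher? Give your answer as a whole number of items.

Spearman-Brown solved for the length factor n:
n = r_target (1 − r_old) / [ r_old (1 − r_target) ]
n = 0.936(1 − 0.697) / [0.697(1 − 0.936)]
n = 0.283608 / 0.044608 ≈ 6.3578
6.3578 × 11 = 69.94 → 70 items

70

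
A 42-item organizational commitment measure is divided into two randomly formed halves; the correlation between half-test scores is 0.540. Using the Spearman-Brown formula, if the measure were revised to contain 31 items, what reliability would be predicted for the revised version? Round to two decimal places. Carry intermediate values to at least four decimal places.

Spearman-Brown correction (n = 2): r_full = 2·0.540/(1 + 0.540) = 0.7013
Then adjust to 31 items: n = 31/42 = 0.7381
r_new = n·r_full / (1 + (n − 1)·r_full) = 0.5176 / 0.8163 ≈ 0.6341

0.63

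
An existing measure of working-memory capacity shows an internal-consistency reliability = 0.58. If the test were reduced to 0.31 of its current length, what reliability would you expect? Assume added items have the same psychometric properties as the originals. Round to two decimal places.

r_new = (0.31 × 0.58) / (1 + (0.31 − 1) × 0.58)
r_new = 0.1798 / 0.5998 ≈ 0.2998

0.30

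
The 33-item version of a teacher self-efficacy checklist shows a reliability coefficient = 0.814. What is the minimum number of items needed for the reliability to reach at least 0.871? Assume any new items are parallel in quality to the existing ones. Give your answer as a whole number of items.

n = 0.871(1 − 0.814) / [0.814(1 − 0.871)]
n = 0.162006 / 0.105006 ≈ 1.5428
Items needed = n × 33 = 1.5428 × 33 ≈ 50.91 → round up to 51

51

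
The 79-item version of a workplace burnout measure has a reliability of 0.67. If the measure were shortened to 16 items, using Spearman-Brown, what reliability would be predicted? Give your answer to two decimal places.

0.29

The new length is 16/79 = 0.2025 times the old.
r_new = (0.2025 × 0.67) / (1 + (0.2025 − 1) × 0.67)
     = 0.1357 / 0.4657 = 0.2914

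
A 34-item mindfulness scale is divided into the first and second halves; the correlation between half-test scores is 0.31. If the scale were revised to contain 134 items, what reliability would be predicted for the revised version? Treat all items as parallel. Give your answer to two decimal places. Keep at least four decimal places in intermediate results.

0.78

Full-test reliability from the split-half r: r_full = 2(0.31)/(1 + 0.31) = 0.4733
Length factor from 34 to 134 items: n = 134/34 = 3.9412
r_new = n·r_full / (1 + (n − 1)·r_full) = 1.8654 / 2.3921 ≈ 0.7798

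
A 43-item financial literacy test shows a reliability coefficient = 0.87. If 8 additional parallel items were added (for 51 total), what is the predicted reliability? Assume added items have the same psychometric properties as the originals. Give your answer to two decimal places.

Length ratio n = 51/43 = 1.186
Apply the Spearman-Brown prophecy formula, r' = nr / [1 + (n − 1)r]:
r_new = (1.186 × 0.87) / (1 + (1.186 − 1) × 0.87)
     = 1.0318 / 1.1618 = 0.8881

0.89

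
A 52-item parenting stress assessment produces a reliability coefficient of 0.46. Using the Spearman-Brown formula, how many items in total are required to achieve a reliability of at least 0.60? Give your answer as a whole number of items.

92

n = 0.60(1 − 0.46) / [0.46(1 − 0.60)]
  = 0.3240 / 0.1840 = 1.7609
Items needed = n × 52 = 1.7609 × 52 ≈ 91.57 → round up to 92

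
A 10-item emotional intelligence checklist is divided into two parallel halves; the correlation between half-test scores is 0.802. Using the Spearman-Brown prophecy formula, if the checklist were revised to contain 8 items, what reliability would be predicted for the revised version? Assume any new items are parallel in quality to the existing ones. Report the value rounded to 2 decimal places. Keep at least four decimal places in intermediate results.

Full-test reliability from the split-half r: r_full = 2(0.802)/(1 + 0.802) = 0.8901
Length factor from 10 to 8 items: n = 8/10 = 0.8000
r_new = n·r_full / (1 + (n − 1)·r_full) = 0.7121 / 0.8220 ≈ 0.8663

0.87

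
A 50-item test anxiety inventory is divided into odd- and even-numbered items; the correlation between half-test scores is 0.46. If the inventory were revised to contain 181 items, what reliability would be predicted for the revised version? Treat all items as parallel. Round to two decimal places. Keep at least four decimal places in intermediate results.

0.86

Full-test reliability from the split-half r: r_full = 2(0.46)/(1 + 0.46) = 0.6301
Then adjust to 181 items: n = 181/50 = 3.6200
r_new = n·r_full / (1 + (n − 1)·r_full) = 2.2810 / 2.6509 ≈ 0.8605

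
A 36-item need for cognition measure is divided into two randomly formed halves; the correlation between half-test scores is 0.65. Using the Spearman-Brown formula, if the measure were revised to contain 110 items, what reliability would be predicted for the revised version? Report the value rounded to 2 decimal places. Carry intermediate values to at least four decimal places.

First correct the split-half correlation to full-test reliability: r_full = 2 × 0.65 / (1 + 0.65) ≈ 0.7879
Then adjust to 110 items: n = 110/36 = 3.0556
r_new = n·r_full / (1 + (n − 1)·r_full) = 2.4075 / 2.6196 ≈ 0.9190

0.92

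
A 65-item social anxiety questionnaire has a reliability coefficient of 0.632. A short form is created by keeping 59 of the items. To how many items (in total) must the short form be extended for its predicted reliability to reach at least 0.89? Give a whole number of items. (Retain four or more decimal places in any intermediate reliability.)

Short-form reliability: n = 59/65 = 0.9077; r_59 = n·r/(1+(n−1)r) ≈ 0.6092
Then solve for n' with r_old = 0.6092, r_target = 0.89: n' = 0.89(1 − 0.6092)/[0.6092(1 − 0.89)] = 5.1903
Total items = 5.1903 × 59 = 306.23, rounded up to 307.

307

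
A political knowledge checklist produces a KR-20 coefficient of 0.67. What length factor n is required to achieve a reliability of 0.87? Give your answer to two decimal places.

n = 0.87 × (1 − 0.67) / [ 0.67 × (1 − 0.87) ]
  = 0.2871 / 0.0871 = 3.2962

3.30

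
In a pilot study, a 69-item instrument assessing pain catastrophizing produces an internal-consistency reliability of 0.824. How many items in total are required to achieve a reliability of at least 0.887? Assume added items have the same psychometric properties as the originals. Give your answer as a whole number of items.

Invert Spearman-Brown to solve for n:
n = r_target (1 − r_old) / [ r_old (1 − r_target) ]
n = [0.887 × 0.176] / [0.824 × 0.113]
  = 0.156112 / 0.093112 = 1.6766
Items needed = n × 69 = 1.6766 × 69 ≈ 115.69 → round up to 116

116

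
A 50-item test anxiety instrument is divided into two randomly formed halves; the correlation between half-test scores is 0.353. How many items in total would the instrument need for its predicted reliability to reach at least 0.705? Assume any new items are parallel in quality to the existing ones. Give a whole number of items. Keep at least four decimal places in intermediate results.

r_full = 2(0.353)/(1 + 0.353) = 0.5218
Solve Spearman-Brown for n: n = 0.705(1 − 0.5218) / [0.5218(1 − 0.705)] = 2.1901
Items = 2.1901 × 50 ≈ 109.51 → 110

110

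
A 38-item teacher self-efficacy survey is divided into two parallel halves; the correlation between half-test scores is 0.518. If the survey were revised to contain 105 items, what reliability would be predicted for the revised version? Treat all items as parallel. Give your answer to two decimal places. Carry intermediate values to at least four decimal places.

Full-test reliability from the split-half r: r_full = 2(0.518)/(1 + 0.518) = 0.6825
Then adjust to 105 items: n = 105/38 = 2.7632
r_new = n·r_full / (1 + (n − 1)·r_full) = 1.8859 / 2.2034 ≈ 0.8559

0.86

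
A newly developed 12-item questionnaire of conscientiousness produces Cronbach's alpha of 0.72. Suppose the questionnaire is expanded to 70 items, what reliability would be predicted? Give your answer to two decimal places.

n = 70/12 = 5.8333
r_new = (5.8333 × 0.72) / (1 + (5.8333 − 1) × 0.72)
     = 4.2000 / 4.4800 = 0.9375

0.94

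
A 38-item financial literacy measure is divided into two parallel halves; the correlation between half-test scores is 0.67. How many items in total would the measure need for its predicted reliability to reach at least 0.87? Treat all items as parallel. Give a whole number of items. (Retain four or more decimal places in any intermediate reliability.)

r_full = 2(0.67)/(1 + 0.67) = 0.8024
n = r_tgt(1 − r_full) / [r_full(1 − r_tgt)] = 0.87 × 0.1976 / (0.8024 × 0.13) ≈ 1.6481
Required items = 1.6481 × 38 = 62.63, so 63 items.

63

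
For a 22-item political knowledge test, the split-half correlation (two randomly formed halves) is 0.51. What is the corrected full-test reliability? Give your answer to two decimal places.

0.68

r_full = 2(0.51) / (1 + 0.51)
       = 1.0200 / 1.5100 = 0.6755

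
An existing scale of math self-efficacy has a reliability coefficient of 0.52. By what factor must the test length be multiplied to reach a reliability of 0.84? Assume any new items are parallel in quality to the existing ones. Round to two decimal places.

n = [0.84 × 0.48] / [0.52 × 0.16]
n = 0.4032 / 0.0832 ≈ 4.8462

4.85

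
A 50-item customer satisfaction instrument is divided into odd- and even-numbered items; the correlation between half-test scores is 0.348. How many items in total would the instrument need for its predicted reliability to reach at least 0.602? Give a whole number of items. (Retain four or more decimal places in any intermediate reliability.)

r_full = 2(0.348)/(1 + 0.348) = 0.5163
Solve Spearman-Brown for n: n = 0.602(1 − 0.5163) / [0.5163(1 − 0.602)] = 1.4171
Items = 1.4171 × 50 ≈ 70.86 → 71

71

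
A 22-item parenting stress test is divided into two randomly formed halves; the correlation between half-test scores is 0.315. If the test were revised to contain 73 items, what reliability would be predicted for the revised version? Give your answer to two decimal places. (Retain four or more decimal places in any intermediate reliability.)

Spearman-Brown correction (n = 2): r_full = 2·0.315/(1 + 0.315) = 0.4791
Length factor from 22 to 73 items: n = 73/22 = 3.3182
r_new = n·r_full / (1 + (n − 1)·r_full) = 1.5897 / 2.1106 ≈ 0.7532

0.75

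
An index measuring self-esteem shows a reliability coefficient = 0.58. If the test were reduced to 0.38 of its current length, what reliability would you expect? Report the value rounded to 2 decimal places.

r_new = (0.38 × 0.58) / (1 + (0.38 − 1) × 0.58)
r_new = 0.2204 / 0.6404 ≈ 0.3442

0.34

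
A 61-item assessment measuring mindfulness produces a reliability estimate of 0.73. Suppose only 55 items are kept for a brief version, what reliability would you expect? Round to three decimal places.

Length ratio n = 55/61 = 0.9016
r_new = 0.9016·0.73 / [1 + (0.9016 − 1)·0.73]
     = 0.6582 / 0.9282 = 0.7091

0.709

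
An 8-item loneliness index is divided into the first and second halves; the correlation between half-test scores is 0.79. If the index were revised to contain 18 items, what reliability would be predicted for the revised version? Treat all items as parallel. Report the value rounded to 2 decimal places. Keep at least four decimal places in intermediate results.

0.94

Full-test reliability from the split-half r: r_full = 2(0.79)/(1 + 0.79) = 0.8827
Length factor from 8 to 18 items: n = 18/8 = 2.2500
r_new = n·r_full / (1 + (n − 1)·r_full) = 1.9861 / 2.1034 ≈ 0.9442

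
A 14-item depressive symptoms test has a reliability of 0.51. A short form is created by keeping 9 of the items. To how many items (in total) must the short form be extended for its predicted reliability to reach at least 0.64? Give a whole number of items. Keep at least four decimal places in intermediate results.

24

Short-form reliability: n = 9/14 = 0.6429; r_9 = n·r/(1+(n−1)r) ≈ 0.4009
Then solve for n' with r_old = 0.4009, r_target = 0.64: n' = 0.64(1 − 0.4009)/[0.4009(1 − 0.64)] = 2.6567
Total items = 2.6567 × 9 = 23.91, rounded up to 24.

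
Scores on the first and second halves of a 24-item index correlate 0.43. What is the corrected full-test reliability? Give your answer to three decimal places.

0.601

r_full = 2r_hh / (1 + r_hh) = 2 × 0.43 / (1 + 0.43)
r_full = 0.8600 / 1.4300 ≈ 0.6014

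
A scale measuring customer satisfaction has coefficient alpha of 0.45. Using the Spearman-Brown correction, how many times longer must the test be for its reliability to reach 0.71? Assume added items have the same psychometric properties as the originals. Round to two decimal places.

n = 0.71 × (1 − 0.45) / [ 0.45 × (1 − 0.71) ]
  = 0.3905 / 0.1305 = 2.9923

2.99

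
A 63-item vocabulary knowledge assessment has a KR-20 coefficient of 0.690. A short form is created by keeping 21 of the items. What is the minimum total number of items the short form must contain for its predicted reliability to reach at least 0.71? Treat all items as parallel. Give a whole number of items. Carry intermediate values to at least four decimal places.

70

First, r for the 21-item form: n = 21/63 = 0.3333, so r_21 = 0.3333·0.690/(1 + (0.3333 − 1)·0.690) = 0.4259
Then solve for n' with r_old = 0.4259, r_target = 0.71: n' = 0.71(1 − 0.4259)/[0.4259(1 − 0.71)] = 3.3002
Total items = 3.3002 × 21 = 69.30, rounded up to 70.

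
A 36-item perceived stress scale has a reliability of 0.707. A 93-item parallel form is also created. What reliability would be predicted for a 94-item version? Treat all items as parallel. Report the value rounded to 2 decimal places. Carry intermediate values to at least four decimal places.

0.86

The 93-item form is not needed; work directly from the 36-item form with n = 94/36 = 2.6111.
r_{94} = n·r / (1 + (n − 1)·r) = 1.8460 / 2.1390 ≈ 0.8630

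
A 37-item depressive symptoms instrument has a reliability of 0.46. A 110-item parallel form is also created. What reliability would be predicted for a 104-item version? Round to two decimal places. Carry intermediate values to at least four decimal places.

0.71

Only the ratio of lengths matters: n = 104/37 = 2.8108
r_{104} = n·r / (1 + (n − 1)·r) = 1.2930 / 1.8330 ≈ 0.7054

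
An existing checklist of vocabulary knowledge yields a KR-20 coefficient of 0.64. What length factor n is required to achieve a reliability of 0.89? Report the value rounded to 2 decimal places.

4.55

Invert Spearman-Brown to solve for n:
n = r*(1 − r) / [ r (1 − r*) ]
n = [0.89 × 0.36] / [0.64 × 0.11]
  = 0.3204 / 0.0704 = 4.5511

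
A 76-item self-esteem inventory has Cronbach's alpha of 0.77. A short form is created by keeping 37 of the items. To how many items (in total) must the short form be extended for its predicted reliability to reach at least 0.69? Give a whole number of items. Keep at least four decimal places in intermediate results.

First, r for the 37-item form: n = 37/76 = 0.4868, so r_37 = 0.4868·0.77/(1 + (0.4868 − 1)·0.77) = 0.6197
Length factor from the short form to reach 0.69: n' = 0.69(1 − 0.6197) / [0.6197(1 − 0.69)] ≈ 1.3659
Total items = 1.3659 × 37 = 50.54, rounded up to 51.

51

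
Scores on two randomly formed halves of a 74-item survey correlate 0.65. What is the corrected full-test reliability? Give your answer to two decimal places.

0.79

Each half is half the length of the full test, so the full test is n = 2 times a half.
r_full = 2(0.65) / (1 + 0.65)
r_full = 1.3000 / 1.6500 ≈ 0.7879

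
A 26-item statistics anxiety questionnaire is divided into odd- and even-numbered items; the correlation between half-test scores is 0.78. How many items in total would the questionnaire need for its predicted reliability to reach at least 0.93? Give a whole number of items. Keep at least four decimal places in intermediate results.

Corrected full-test reliability: r_full = 2 × 0.78 / (1 + 0.78) ≈ 0.8764
n = r_tgt(1 − r_full) / [r_full(1 − r_tgt)] = 0.93 × 0.1236 / (0.8764 × 0.07) ≈ 1.8737
Required items = 1.8737 × 26 = 48.72, so 49 items.

49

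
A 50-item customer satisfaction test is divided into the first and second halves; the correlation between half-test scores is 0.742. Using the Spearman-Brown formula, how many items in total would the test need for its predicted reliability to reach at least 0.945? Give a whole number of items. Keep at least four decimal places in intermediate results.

r_full = 2(0.742)/(1 + 0.742) = 0.8519
Solve Spearman-Brown for n: n = 0.945(1 − 0.8519) / [0.8519(1 − 0.945)] = 2.9870
Items = 2.9870 × 50 ≈ 149.35 → 150

150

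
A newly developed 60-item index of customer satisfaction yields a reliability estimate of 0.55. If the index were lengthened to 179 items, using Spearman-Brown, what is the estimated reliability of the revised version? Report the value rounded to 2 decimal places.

The new length is 179/60 = 2.9833 times the old.
By Spearman-Brown, r_new = n r / (1 + (n − 1) r).
r_new = (2.9833 × 0.55) / (1 + (2.9833 − 1) × 0.55)
     = 1.6408 / 2.0908 = 0.7848

0.78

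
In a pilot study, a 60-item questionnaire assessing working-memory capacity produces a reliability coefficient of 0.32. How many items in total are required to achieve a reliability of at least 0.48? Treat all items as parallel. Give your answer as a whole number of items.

n = 0.48(1 − 0.32) / [0.32(1 − 0.48)]
n = 0.3264 / 0.1664 ≈ 1.9615
1.9615 × 60 = 117.69 → 118 items

118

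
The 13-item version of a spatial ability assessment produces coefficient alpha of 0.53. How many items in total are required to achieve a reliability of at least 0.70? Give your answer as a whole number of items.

27

Spearman-Brown solved for the length factor n:
n = r_target (1 − r_old) / [ r_old (1 − r_target) ]
n = 0.70 × (1 − 0.53) / [ 0.53 × (1 − 0.70) ]
  = 0.3290 / 0.1590 = 2.0692
Items needed = n × 13 = 2.0692 × 13 ≈ 26.90 → round up to 27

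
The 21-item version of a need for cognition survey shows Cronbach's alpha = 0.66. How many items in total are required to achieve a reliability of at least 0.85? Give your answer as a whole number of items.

n = 0.85 × (1 − 0.66) / [ 0.66 × (1 − 0.85) ]
n = 0.2890 / 0.0990 ≈ 2.9192
So the test needs 2.9192 × 21 ≈ 61.30 items; rounding up, 62.

62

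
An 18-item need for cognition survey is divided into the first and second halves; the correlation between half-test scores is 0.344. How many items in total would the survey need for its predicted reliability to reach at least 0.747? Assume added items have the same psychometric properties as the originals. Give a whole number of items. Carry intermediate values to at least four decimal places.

51

r_full = 2(0.344)/(1 + 0.344) = 0.5119
n = r_tgt(1 − r_full) / [r_full(1 − r_tgt)] = 0.747 × 0.4881 / (0.5119 × 0.253) ≈ 2.8153
Required items = 2.8153 × 18 = 50.68, so 51 items.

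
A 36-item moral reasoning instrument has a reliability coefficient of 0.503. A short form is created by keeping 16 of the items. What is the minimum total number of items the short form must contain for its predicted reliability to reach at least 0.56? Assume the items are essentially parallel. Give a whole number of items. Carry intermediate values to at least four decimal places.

46

Short-form reliability: n = 16/36 = 0.4444; r_16 = n·r/(1+(n−1)r) ≈ 0.3102
Length factor from the short form to reach 0.56: n' = 0.56(1 − 0.3102) / [0.3102(1 − 0.56)] ≈ 2.8302
Items = 2.8302 × 16 ≈ 45.28 → 46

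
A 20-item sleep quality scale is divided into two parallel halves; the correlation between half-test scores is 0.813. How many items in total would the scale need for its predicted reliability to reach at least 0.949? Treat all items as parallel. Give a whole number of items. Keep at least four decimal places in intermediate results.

43

Corrected full-test reliability: r_full = 2 × 0.813 / (1 + 0.813) ≈ 0.8969
Solve Spearman-Brown for n: n = 0.949(1 − 0.8969) / [0.8969(1 − 0.949)] = 2.1390
Required items = 2.1390 × 20 = 42.78, so 43 items.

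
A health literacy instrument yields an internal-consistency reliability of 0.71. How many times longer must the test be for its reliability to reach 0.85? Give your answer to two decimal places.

2.31

n = 0.85 × (1 − 0.71) / [ 0.71 × (1 − 0.85) ]
n = 0.2465 / 0.1065 ≈ 2.3146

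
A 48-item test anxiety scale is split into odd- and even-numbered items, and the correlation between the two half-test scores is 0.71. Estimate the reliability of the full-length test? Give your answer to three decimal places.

0.830

Apply the Spearman-Brown correction with n = 2:
r_full = 2r_hh / (1 + r_hh) = 2 × 0.71 / (1 + 0.71)
r_full = 1.4200 / 1.7100 ≈ 0.8304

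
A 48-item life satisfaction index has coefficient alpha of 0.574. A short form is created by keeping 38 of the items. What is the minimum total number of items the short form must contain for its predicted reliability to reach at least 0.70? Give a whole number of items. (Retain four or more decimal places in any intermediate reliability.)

84

First, r for the 38-item form: n = 38/48 = 0.7917, so r_38 = 0.7917·0.574/(1 + (0.7917 − 1)·0.574) = 0.5161
Length factor from the short form to reach 0.70: n' = 0.70(1 − 0.5161) / [0.5161(1 − 0.70)] ≈ 2.1878
Total items = 2.1878 × 38 = 83.14, rounded up to 84.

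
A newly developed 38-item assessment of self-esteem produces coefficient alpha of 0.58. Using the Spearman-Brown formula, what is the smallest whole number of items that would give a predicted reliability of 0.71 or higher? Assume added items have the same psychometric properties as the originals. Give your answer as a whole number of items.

n = 0.71(1 − 0.58) / [0.58(1 − 0.71)]
n = 0.2982 / 0.1682 ≈ 1.7729
So the test needs 1.7729 × 38 ≈ 67.37 items; rounding up, 68.

68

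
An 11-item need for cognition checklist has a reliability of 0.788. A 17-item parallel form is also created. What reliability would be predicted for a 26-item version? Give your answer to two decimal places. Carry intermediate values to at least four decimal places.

0.90

Only the ratio of lengths matters: n = 26/11 = 2.3636
r_{26} = n·r / (1 + (n − 1)·r) = 1.8625 / 2.0745 ≈ 0.8978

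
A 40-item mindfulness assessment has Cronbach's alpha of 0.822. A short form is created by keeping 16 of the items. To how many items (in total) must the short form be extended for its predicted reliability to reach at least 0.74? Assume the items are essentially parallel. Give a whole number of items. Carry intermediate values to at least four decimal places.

25

Short-form reliability: n = 16/40 = 0.4000; r_16 = n·r/(1+(n−1)r) ≈ 0.6488
Then solve for n' with r_old = 0.6488, r_target = 0.74: n' = 0.74(1 − 0.6488)/[0.6488(1 − 0.74)] = 1.5406
Items = 1.5406 × 16 ≈ 24.65 → 25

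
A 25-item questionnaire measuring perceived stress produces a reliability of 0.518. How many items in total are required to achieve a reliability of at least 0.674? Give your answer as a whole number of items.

Rearranging the Spearman-Brown formula for n,
n = r_target (1 − r_old) / [ r_old (1 − r_target) ]
n = 0.674 × (1 − 0.518) / [ 0.518 × (1 − 0.674) ]
  = 0.324868 / 0.168868 = 1.9238
Items needed = n × 25 = 1.9238 × 25 ≈ 48.09 → round up to 49

49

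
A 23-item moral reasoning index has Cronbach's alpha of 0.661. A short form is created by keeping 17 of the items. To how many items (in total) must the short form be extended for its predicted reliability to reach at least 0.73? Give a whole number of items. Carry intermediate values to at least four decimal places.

First, r for the 17-item form: n = 17/23 = 0.7391, so r_17 = 0.7391·0.661/(1 + (0.7391 − 1)·0.661) = 0.5904
Length factor from the short form to reach 0.73: n' = 0.73(1 − 0.5904) / [0.5904(1 − 0.73)] ≈ 1.8757
Total items = 1.8757 × 17 = 31.89, rounded up to 32.

32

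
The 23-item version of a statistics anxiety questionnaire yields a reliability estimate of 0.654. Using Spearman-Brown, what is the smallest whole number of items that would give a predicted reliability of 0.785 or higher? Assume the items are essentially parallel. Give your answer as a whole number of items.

45

Rearranging the Spearman-Brown formula for n,
n = r_target (1 − r_old) / [ r_old (1 − r_target) ]
n = [0.785 × 0.346] / [0.654 × 0.215]
n = 0.271610 / 0.140610 ≈ 1.9317
So the test needs 1.9317 × 23 ≈ 44.43 items; rounding up, 45.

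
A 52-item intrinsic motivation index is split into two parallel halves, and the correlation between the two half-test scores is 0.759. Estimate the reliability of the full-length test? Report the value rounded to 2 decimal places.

0.86

The full test is twice the length of either half (n = 2).
r_full = 2r_hh / (1 + r_hh) = 2 × 0.759 / (1 + 0.759)
r_full = 1.5180 / 1.7590 ≈ 0.8630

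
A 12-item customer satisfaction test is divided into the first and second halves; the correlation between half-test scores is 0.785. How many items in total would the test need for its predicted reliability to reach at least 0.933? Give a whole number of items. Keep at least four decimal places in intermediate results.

23

Corrected full-test reliability: r_full = 2 × 0.785 / (1 + 0.785) ≈ 0.8796
Solve Spearman-Brown for n: n = 0.933(1 − 0.8796) / [0.8796(1 − 0.933)] = 1.9061
Required items = 1.9061 × 12 = 22.87, so 23 items.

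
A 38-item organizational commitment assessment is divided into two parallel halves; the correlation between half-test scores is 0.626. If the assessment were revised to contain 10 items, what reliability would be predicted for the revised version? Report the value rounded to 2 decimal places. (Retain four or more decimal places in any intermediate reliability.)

0.47

First correct the split-half correlation to full-test reliability: r_full = 2 × 0.626 / (1 + 0.626) ≈ 0.7700
Length factor from 38 to 10 items: n = 10/38 = 0.2632
r_new = n·r_full / (1 + (n − 1)·r_full) = 0.2027 / 0.4327 ≈ 0.4685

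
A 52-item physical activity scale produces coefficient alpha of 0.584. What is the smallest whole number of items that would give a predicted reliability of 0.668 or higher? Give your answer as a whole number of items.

75

Invert Spearman-Brown to solve for n:
n = r_target (1 − r_old) / [ r_old (1 − r_target) ]
n = 0.668 × (1 − 0.584) / [ 0.584 × (1 − 0.668) ]
  = 0.277888 / 0.193888 = 1.4332
1.4332 × 52 = 74.53 → 75 items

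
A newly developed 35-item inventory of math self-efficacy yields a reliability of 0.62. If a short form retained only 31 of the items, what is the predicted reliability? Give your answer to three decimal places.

Length ratio n = 31/35 = 0.8857
Spearman-Brown: r_new = n·r / (1 + (n − 1)·r)
r_new = 0.8857·0.62 / [1 + (0.8857 − 1)·0.62]
     = 0.5491 / 0.9291 = 0.5910

0.591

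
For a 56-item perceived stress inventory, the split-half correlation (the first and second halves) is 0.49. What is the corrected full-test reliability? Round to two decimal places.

0.66

r_full = 2(0.49) / (1 + 0.49)
       = 0.9800 / 1.4900 = 0.6577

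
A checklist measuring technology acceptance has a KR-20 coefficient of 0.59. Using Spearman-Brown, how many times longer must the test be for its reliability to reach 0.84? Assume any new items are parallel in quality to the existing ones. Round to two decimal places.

n = [0.84 × 0.41] / [0.59 × 0.16]
n = 0.3444 / 0.0944 ≈ 3.6483

3.65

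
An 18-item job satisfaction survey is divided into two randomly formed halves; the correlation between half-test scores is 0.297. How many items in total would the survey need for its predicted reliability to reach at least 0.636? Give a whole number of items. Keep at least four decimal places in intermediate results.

38

Corrected full-test reliability: r_full = 2 × 0.297 / (1 + 0.297) ≈ 0.4580
Solve Spearman-Brown for n: n = 0.636(1 − 0.4580) / [0.4580(1 − 0.636)] = 2.0677
Required items = 2.0677 × 18 = 37.22, so 38 items.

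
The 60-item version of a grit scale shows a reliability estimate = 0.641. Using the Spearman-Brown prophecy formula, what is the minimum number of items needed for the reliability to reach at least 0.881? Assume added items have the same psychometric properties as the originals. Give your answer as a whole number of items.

249

Rearranging the Spearman-Brown formula for n,
n = r_target (1 − r_old) / [ r_old (1 − r_target) ]
n = 0.881(1 − 0.641) / [0.641(1 − 0.881)]
n = 0.316279 / 0.076279 ≈ 4.1463
Items needed = n × 60 = 4.1463 × 60 ≈ 248.78 → round up to 249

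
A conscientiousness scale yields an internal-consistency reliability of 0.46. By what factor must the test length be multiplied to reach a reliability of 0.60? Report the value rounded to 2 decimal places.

1.76

n = [0.60 × 0.54] / [0.46 × 0.40]
  = 0.3240 / 0.1840 = 1.7609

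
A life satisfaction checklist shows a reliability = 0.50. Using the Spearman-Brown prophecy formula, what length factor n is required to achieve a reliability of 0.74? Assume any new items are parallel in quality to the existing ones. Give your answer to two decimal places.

Rearranging the Spearman-Brown formula for n,
n = r*(1 − r) / [ r (1 − r*) ]
n = 0.74(1 − 0.50) / [0.50(1 − 0.74)]
n = 0.3700 / 0.1300 ≈ 2.8462

2.85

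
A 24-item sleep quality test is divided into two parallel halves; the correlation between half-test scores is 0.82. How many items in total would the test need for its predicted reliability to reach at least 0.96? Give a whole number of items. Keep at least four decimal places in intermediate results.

Corrected full-test reliability: r_full = 2 × 0.82 / (1 + 0.82) ≈ 0.9011
Solve Spearman-Brown for n: n = 0.96(1 − 0.9011) / [0.9011(1 − 0.96)] = 2.6341
Required items = 2.6341 × 24 = 63.22, so 64 items.

64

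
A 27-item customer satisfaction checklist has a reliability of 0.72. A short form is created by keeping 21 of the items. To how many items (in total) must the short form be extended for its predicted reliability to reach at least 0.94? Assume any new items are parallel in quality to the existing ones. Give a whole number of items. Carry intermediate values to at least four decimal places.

165

First, r for the 21-item form: n = 21/27 = 0.7778, so r_21 = 0.7778·0.72/(1 + (0.7778 − 1)·0.72) = 0.6667
Then solve for n' with r_old = 0.6667, r_target = 0.94: n' = 0.94(1 − 0.6667)/[0.6667(1 − 0.94)] = 7.8322
Items = 7.8322 × 21 ≈ 164.48 → 165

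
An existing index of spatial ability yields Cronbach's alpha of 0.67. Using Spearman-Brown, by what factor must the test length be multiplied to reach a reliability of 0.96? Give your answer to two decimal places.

Rearranging the Spearman-Brown formula for n,
n = r*(1 − r) / [ r (1 − r*) ]
n = 0.96 × (1 − 0.67) / [ 0.67 × (1 − 0.96) ]
  = 0.3168 / 0.0268 = 11.8209

11.82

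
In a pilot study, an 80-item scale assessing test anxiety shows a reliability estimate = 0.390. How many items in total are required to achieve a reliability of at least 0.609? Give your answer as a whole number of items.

195

n = 0.609 × (1 − 0.390) / [ 0.390 × (1 − 0.609) ]
  = 0.371490 / 0.152490 = 2.4362
Items needed = n × 80 = 2.4362 × 80 ≈ 194.90 → round up to 195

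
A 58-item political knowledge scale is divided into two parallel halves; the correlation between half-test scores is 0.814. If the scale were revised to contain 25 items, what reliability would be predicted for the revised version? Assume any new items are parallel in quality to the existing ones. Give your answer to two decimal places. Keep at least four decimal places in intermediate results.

First correct the split-half correlation to full-test reliability: r_full = 2 × 0.814 / (1 + 0.814) ≈ 0.8975
Then adjust to 25 items: n = 25/58 = 0.4310
r_new = n·r_full / (1 + (n − 1)·r_full) = 0.3868 / 0.4893 ≈ 0.7905

0.79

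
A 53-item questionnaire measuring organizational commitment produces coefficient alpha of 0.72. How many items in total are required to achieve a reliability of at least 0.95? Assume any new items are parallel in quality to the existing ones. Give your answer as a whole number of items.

n = 0.95(1 − 0.72) / [0.72(1 − 0.95)]
  = 0.2660 / 0.0360 = 7.3889
Items needed = n × 53 = 7.3889 × 53 ≈ 391.61 → round up to 392

392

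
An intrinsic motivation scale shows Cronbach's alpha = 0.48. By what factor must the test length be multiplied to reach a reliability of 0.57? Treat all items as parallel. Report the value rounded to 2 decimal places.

Spearman-Brown solved for the length factor n:
n = r_target (1 − r_old) / [ r_old (1 − r_target) ]
n = [0.57 × 0.52] / [0.48 × 0.43]
  = 0.2964 / 0.2064 = 1.4360

1.44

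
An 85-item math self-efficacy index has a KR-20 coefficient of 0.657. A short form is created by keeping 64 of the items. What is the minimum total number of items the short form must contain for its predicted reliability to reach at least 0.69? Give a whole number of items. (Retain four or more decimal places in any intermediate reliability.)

99

First, r for the 64-item form: n = 64/85 = 0.7529, so r_64 = 0.7529·0.657/(1 + (0.7529 − 1)·0.657) = 0.5905
Then solve for n' with r_old = 0.5905, r_target = 0.69: n' = 0.69(1 − 0.5905)/[0.5905(1 − 0.69)] = 1.5436
Total items = 1.5436 × 64 = 98.79, rounded up to 99.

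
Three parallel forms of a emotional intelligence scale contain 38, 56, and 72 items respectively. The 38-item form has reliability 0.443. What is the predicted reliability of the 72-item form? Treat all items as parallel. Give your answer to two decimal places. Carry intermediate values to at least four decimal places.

0.60

Only the ratio of lengths matters: n = 72/38 = 1.8947
r_{72} = n·r / (1 + (n − 1)·r) = 0.8394 / 1.3964 ≈ 0.6011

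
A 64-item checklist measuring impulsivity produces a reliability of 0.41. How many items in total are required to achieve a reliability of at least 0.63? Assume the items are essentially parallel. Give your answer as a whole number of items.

157

Invert Spearman-Brown to solve for n:
n = r_target (1 − r_old) / [ r_old (1 − r_target) ]
n = 0.63(1 − 0.41) / [0.41(1 − 0.63)]
  = 0.3717 / 0.1517 = 2.4502
2.4502 × 64 = 156.81 → 157 items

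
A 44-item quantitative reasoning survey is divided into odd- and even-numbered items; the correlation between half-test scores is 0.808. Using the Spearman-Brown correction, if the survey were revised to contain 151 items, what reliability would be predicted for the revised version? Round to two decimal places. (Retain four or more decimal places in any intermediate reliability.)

0.97

Spearman-Brown correction (n = 2): r_full = 2·0.808/(1 + 0.808) = 0.8938
Length factor from 44 to 151 items: n = 151/44 = 3.4318
r_new = n·r_full / (1 + (n − 1)·r_full) = 3.0673 / 3.1735 ≈ 0.9665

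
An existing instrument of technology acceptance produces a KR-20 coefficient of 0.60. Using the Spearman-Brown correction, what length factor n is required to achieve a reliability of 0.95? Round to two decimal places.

n = 0.95(1 − 0.60) / [0.60(1 − 0.95)]
n = 0.3800 / 0.0300 ≈ 12.6667

12.67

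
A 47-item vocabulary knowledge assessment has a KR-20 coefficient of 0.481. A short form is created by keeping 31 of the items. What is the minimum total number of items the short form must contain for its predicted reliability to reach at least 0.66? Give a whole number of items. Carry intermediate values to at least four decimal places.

Short-form reliability: n = 31/47 = 0.6596; r_31 = n·r/(1+(n−1)r) ≈ 0.3794
Then solve for n' with r_old = 0.3794, r_target = 0.66: n' = 0.66(1 − 0.3794)/[0.3794(1 − 0.66)] = 3.1753
Total items = 3.1753 × 31 = 98.43, rounded up to 99.

99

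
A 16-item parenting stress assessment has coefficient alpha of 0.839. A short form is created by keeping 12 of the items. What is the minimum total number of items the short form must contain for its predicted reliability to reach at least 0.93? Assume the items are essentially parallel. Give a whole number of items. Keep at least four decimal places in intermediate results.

First, r for the 12-item form: n = 12/16 = 0.7500, so r_12 = 0.7500·0.839/(1 + (0.7500 − 1)·0.839) = 0.7963
Length factor from the short form to reach 0.93: n' = 0.93(1 − 0.7963) / [0.7963(1 − 0.93)] ≈ 3.3986
Items = 3.3986 × 12 ≈ 40.78 → 41

41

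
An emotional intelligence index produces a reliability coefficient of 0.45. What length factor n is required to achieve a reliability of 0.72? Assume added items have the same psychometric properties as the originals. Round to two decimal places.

Rearranging the Spearman-Brown formula for n,
n = r*(1 − r) / [ r (1 − r*) ]
n = 0.72(1 − 0.45) / [0.45(1 − 0.72)]
n = 0.3960 / 0.1260 ≈ 3.1429

3.14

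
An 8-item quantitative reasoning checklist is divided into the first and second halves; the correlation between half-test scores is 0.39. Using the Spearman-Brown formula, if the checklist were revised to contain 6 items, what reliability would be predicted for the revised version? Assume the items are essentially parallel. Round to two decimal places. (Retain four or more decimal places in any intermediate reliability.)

Spearman-Brown correction (n = 2): r_full = 2·0.39/(1 + 0.39) = 0.5612
Length factor from 8 to 6 items: n = 6/8 = 0.7500
r_new = n·r_full / (1 + (n − 1)·r_full) = 0.4209 / 0.8597 ≈ 0.4896

0.49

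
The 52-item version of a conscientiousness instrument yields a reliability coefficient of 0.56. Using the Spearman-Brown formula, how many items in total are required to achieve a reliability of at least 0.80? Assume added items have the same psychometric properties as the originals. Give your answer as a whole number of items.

Spearman-Brown solved for the length factor n:
n = r*(1 − r) / [ r (1 − r*) ]
n = [0.80 × 0.44] / [0.56 × 0.20]
n = 0.3520 / 0.1120 ≈ 3.1429
3.1429 × 52 = 163.43 → 164 items

164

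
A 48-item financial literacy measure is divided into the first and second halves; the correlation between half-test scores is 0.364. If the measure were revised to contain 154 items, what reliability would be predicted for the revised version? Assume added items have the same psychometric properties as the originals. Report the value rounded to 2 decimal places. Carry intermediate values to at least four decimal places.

Full-test reliability from the split-half r: r_full = 2(0.364)/(1 + 0.364) = 0.5337
Then adjust to 154 items: n = 154/48 = 3.2083
r_new = n·r_full / (1 + (n − 1)·r_full) = 1.7123 / 2.1786 ≈ 0.7860

0.79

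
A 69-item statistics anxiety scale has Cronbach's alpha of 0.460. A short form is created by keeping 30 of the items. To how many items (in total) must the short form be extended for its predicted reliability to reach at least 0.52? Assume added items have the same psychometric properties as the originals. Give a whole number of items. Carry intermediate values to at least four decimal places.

Short-form reliability: n = 30/69 = 0.4348; r_30 = n·r/(1+(n−1)r) ≈ 0.2703
Length factor from the short form to reach 0.52: n' = 0.52(1 − 0.2703) / [0.2703(1 − 0.52)] ≈ 2.9246
Total items = 2.9246 × 30 = 87.74, rounded up to 88.

88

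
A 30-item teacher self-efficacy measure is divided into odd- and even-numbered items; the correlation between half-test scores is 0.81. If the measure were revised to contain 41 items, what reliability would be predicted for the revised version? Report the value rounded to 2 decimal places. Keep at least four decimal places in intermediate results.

0.92

Full-test reliability from the split-half r: r_full = 2(0.81)/(1 + 0.81) = 0.8950
Then adjust to 41 items: n = 41/30 = 1.3667
r_new = n·r_full / (1 + (n − 1)·r_full) = 1.2232 / 1.3282 ≈ 0.9209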